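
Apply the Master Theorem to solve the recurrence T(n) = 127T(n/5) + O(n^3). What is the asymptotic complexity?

Master Theorem for T(n) = 127T(n/5) + O(n^3):

a = 127, b = 5, c = 3
log_b(a) = log_5(127) = 3.0099

Case 1: c = 3 < log_5(127) = 3.0099
T(n) = O(n^(log_5 127))

For T(n) = 127T(n/5) + O(n^3): log_5(127) = 3.0099. This is Case 1 of the Master Theorem (c < log_b(a), work dominated by leaves), giving O(n^(log_5 127)).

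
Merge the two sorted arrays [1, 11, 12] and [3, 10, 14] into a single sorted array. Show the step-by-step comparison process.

Merging process:

Compare 1 vs 3: take 1 from left. Merged: [1]
Compare 11 vs 3: take 3 from right. Merged: [1, 3]
Compare 11 vs 10: take 10 from right. Merged: [1, 3, 10]
Compare 11 vs 14: take 11 from left. Merged: [1, 3, 10, 11]
Compare 12 vs 14: take 12 from left. Merged: [1, 3, 10, 11, 12]
Append remaining from right: [14]. Merged: [1, 3, 10, 11, 12, 14]

Final merged array: [1, 3, 10, 11, 12, 14]
Total comparisons: 5

The merged array is [1, 3, 10, 11, 12, 14], requiring 5 comparisons. The merge step runs in O(n) time where n is the total number of elements.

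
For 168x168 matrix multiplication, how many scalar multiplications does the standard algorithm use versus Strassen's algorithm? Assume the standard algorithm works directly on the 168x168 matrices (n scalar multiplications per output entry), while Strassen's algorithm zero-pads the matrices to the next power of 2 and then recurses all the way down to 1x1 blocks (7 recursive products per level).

Matrix multiplication for 168x168 matrices:

Strassen's algorithm requires power-of-2 dimensions. Pad 168x168 to 256x256 (next power of 2).

Standard algorithm: 168^3 = 4741632 multiplications
Strassen's algorithm: 7^(log2(256)) = 7^8 = 5764801 multiplications
Difference: 4741632 - 5764801 = -1023169 (Strassen uses MORE here due to padding overhead — for small or just-over-power-of-2 n, padding can outweigh the per-level savings)

Standard: 4741632 multiplications (168^3). Strassen: 5764801 multiplications (7^8, after padding to 256x256). Strassen reduces 8 recursive multiplications to 7 at each level.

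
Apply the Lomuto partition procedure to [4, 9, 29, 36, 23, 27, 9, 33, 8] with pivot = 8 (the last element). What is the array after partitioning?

Lomuto partition with pivot = 8:

Initial array: [4, 9, 29, 36, 23, 27, 9, 33, 8]

arr[0]=4 <= 8: swap with position 0, array becomes [4, 9, 29, 36, 23, 27, 9, 33, 8]
arr[1]=9 > 8: no swap
arr[2]=29 > 8: no swap
arr[3]=36 > 8: no swap
arr[4]=23 > 8: no swap
arr[5]=27 > 8: no swap
arr[6]=9 > 8: no swap
arr[7]=33 > 8: no swap

Place pivot at position 1: [4, 8, 29, 36, 23, 27, 9, 33, 9]
Pivot position: 1

After partitioning with pivot 8, the array becomes [4, 8, 29, 36, 23, 27, 9, 33, 9]. The pivot is placed at index 1. All elements to the left of the pivot are <= 8, and all elements to the right are > 8.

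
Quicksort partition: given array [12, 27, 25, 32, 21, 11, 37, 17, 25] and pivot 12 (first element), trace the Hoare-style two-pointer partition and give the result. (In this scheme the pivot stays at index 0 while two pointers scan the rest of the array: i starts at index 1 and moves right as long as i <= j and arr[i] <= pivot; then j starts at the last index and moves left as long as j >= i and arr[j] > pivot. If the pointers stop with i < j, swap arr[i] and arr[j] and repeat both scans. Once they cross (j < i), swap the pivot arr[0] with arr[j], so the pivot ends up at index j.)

Hoare-style two-pointer partition with pivot = 12:

Initial array: [12, 27, 25, 32, 21, 11, 37, 17, 25]

Pointers start at i = 1, j = 8.
i stops at index 1 (arr[1]=27 > 12), j stops at index 5 (arr[5]=11 <= 12): swap arr[1] and arr[5], array becomes [12, 11, 25, 32, 21, 27, 37, 17, 25]
i ends at 2, j ends at 1: the pointers have crossed (j < i), so scanning stops.

Swap pivot arr[0] with arr[1] to place pivot at position 1: [11, 12, 25, 32, 21, 27, 37, 17, 25]
Pivot position: 1

After partitioning with pivot 12, the array becomes [11, 12, 25, 32, 21, 27, 37, 17, 25]. The pivot is placed at index 1. All elements to the left of the pivot are <= 12, and all elements to the right are > 12.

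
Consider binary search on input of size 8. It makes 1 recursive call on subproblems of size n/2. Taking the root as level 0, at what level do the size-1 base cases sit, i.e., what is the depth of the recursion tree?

For divide and conquer with division factor 2:

Problem sizes at each level:
Level 0: 8
Level 1: 4
Level 2: 2
Level 3: 1

The root is level 0 and the size-1 base case is level 3 (the tree spans levels 0 through 3, i.e. 4 levels counting the root), so the depth is the number of divisions: log_2(8) = 3

The recursion tree depth is log_2(8) = 3. At each level, the problem size is divided by 2, so it takes 3 divisions to reduce to a base case of size 1. The algorithm makes 1 recursive call at each level.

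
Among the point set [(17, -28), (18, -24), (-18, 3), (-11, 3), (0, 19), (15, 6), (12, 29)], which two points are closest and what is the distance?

Computing all pairwise distances among 7 points:

d((17, -28), (18, -24)) = 4.1231 <-- minimum
d((17, -28), (-18, 3)) = 46.7547
d((17, -28), (-11, 3)) = 41.7732
d((17, -28), (0, 19)) = 49.98
d((17, -28), (15, 6)) = 34.0588
d((17, -28), (12, 29)) = 57.2189
d((18, -24), (-18, 3)) = 45.0
d((18, -24), (-11, 3)) = 39.6232
d((18, -24), (0, 19)) = 46.6154
d((18, -24), (15, 6)) = 30.1496
d((18, -24), (12, 29)) = 53.3385
d((-18, 3), (-11, 3)) = 7.0
d((-18, 3), (0, 19)) = 24.0832
d((-18, 3), (15, 6)) = 33.1361
d((-18, 3), (12, 29)) = 39.6989
d((-11, 3), (0, 19)) = 19.4165
d((-11, 3), (15, 6)) = 26.1725
d((-11, 3), (12, 29)) = 34.7131
d((0, 19), (15, 6)) = 19.8494
d((0, 19), (12, 29)) = 15.6205
d((15, 6), (12, 29)) = 23.1948

Closest pair: (17, -28) and (18, -24) with distance 4.1231

The closest pair is (17, -28) and (18, -24) with Euclidean distance 4.1231. For 7 points, brute-force pairwise comparison is shown above. For large n, the divide-and-conquer algorithm (sort by x, recurse on halves, check the dividing strip) achieves O(n log n).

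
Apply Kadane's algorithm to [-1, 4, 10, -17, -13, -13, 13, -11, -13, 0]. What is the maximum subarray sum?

Using Kadane's algorithm on [-1, 4, 10, -17, -13, -13, 13, -11, -13, 0]:

Scanning through the array:
Position 1 (value 4): max_ending_here = 4, max_so_far = 4
Position 2 (value 10): max_ending_here = 14, max_so_far = 14
Position 3 (value -17): max_ending_here = -3, max_so_far = 14
Position 4 (value -13): max_ending_here = -13, max_so_far = 14
Position 5 (value -13): max_ending_here = -13, max_so_far = 14
Position 6 (value 13): max_ending_here = 13, max_so_far = 14
Position 7 (value -11): max_ending_here = 2, max_so_far = 14
Position 8 (value -13): max_ending_here = -11, max_so_far = 14
Position 9 (value 0): max_ending_here = 0, max_so_far = 14

Maximum subarray: [4, 10]
Maximum sum: 14

The maximum subarray is [4, 10] with sum 14. This subarray runs from index 1 to index 2.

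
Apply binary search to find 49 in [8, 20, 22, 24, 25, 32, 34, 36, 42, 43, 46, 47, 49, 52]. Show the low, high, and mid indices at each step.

Binary search for 49 in [8, 20, 22, 24, 25, 32, 34, 36, 42, 43, 46, 47, 49, 52]:

lo=0, hi=13, mid=6, arr[mid]=34 -> 34 < 49, search right half
lo=7, hi=13, mid=10, arr[mid]=46 -> 46 < 49, search right half
lo=11, hi=13, mid=12, arr[mid]=49 -> Found target at index 12!

Binary search finds 49 at index 12 after 3 comparisons. The search repeatedly halves the search space by comparing with the middle element.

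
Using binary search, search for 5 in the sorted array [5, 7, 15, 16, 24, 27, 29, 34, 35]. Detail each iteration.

Binary search for 5 in [5, 7, 15, 16, 24, 27, 29, 34, 35]:

lo=0, hi=8, mid=4, arr[mid]=24 -> 24 > 5, search left half
lo=0, hi=3, mid=1, arr[mid]=7 -> 7 > 5, search left half
lo=0, hi=0, mid=0, arr[mid]=5 -> Found target at index 0!

Binary search finds 5 at index 0 after 3 comparisons. The search repeatedly halves the search space by comparing with the middle element.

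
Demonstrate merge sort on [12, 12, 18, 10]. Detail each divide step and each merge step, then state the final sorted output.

Merge sort trace:

Split: [12, 12, 18, 10] -> [12, 12] and [18, 10]
  Split: [12, 12] -> [12] and [12]
  Merge: [12] + [12] -> [12, 12]
  Split: [18, 10] -> [18] and [10]
  Merge: [18] + [10] -> [10, 18]
Merge: [12, 12] + [10, 18] -> [10, 12, 12, 18]

Final sorted array: [10, 12, 12, 18]

The merge sort proceeds by recursively splitting the array and merging sorted halves.
After all merges, the sorted array is [10, 12, 12, 18].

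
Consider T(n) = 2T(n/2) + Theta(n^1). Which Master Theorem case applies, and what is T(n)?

Master Theorem for T(n) = 2T(n/2) + O(n^1):

a = 2, b = 2, c = 1
log_b(a) = log_2(2) = 1.0000

Case 2: c = 1 = log_2(2) = 1.0000
T(n) = O(n^1 log n) = O(n log n)

For T(n) = 2T(n/2) + O(n^1): log_2(2) = 1.0000. This is Case 2 of the Master Theorem (c = log_b(a), equal work at all levels), giving O(n log n).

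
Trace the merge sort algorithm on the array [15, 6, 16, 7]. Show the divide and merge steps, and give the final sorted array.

Merge sort trace:

Split: [15, 6, 16, 7] -> [15, 6] and [16, 7]
  Split: [15, 6] -> [15] and [6]
  Merge: [15] + [6] -> [6, 15]
  Split: [16, 7] -> [16] and [7]
  Merge: [16] + [7] -> [7, 16]
Merge: [6, 15] + [7, 16] -> [6, 7, 15, 16]

Final sorted array: [6, 7, 15, 16]

The merge sort proceeds by recursively splitting the array and merging sorted halves.
After all merges, the sorted array is [6, 7, 15, 16].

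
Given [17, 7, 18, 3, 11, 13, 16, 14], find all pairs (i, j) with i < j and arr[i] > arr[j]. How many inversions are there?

Finding inversions in [17, 7, 18, 3, 11, 13, 16, 14]:

(0, 1): arr[0]=17 > arr[1]=7
(0, 3): arr[0]=17 > arr[3]=3
(0, 4): arr[0]=17 > arr[4]=11
(0, 5): arr[0]=17 > arr[5]=13
(0, 6): arr[0]=17 > arr[6]=16
(0, 7): arr[0]=17 > arr[7]=14
(1, 3): arr[1]=7 > arr[3]=3
(2, 3): arr[2]=18 > arr[3]=3
(2, 4): arr[2]=18 > arr[4]=11
(2, 5): arr[2]=18 > arr[5]=13
(2, 6): arr[2]=18 > arr[6]=16
(2, 7): arr[2]=18 > arr[7]=14
(6, 7): arr[6]=16 > arr[7]=14

Total inversions: 13

The array has 13 inversion(s): (0,1), (0,3), (0,4), (0,5), (0,6), (0,7), (1,3), (2,3), (2,4), (2,5), (2,6), (2,7), (6,7). Each pair (i,j) satisfies i < j and arr[i] > arr[j].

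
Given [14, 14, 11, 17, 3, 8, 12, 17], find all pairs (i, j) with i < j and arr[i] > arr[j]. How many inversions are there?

Finding inversions in [14, 14, 11, 17, 3, 8, 12, 17]:

(0, 2): arr[0]=14 > arr[2]=11
(0, 4): arr[0]=14 > arr[4]=3
(0, 5): arr[0]=14 > arr[5]=8
(0, 6): arr[0]=14 > arr[6]=12
(1, 2): arr[1]=14 > arr[2]=11
(1, 4): arr[1]=14 > arr[4]=3
(1, 5): arr[1]=14 > arr[5]=8
(1, 6): arr[1]=14 > arr[6]=12
(2, 4): arr[2]=11 > arr[4]=3
(2, 5): arr[2]=11 > arr[5]=8
(3, 4): arr[3]=17 > arr[4]=3
(3, 5): arr[3]=17 > arr[5]=8
(3, 6): arr[3]=17 > arr[6]=12

Total inversions: 13

The array has 13 inversion(s): (0,2), (0,4), (0,5), (0,6), (1,2), (1,4), (1,5), (1,6), (2,4), (2,5), (3,4), (3,5), (3,6). Each pair (i,j) satisfies i < j and arr[i] > arr[j].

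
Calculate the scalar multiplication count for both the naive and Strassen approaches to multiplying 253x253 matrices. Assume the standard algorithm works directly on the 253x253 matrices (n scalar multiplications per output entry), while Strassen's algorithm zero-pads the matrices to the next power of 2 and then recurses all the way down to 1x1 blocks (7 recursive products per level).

Matrix multiplication for 253x253 matrices:

Strassen's algorithm requires power-of-2 dimensions. Pad 253x253 to 256x256 (next power of 2).

Standard algorithm: 253^3 = 16194277 multiplications
Strassen's algorithm: 7^(log2(256)) = 7^8 = 5764801 multiplications
Savings: 16194277 - 5764801 = 10429476 multiplications

Standard: 16194277 multiplications (253^3). Strassen: 5764801 multiplications (7^8, after padding to 256x256). Strassen reduces 8 recursive multiplications to 7 at each level.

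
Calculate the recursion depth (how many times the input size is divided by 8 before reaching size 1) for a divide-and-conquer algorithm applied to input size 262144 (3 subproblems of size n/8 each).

For divide and conquer with division factor 8:

Problem sizes at each level:
Level 0: 262144
Level 1: 32768
Level 2: 4096
Level 3: 512
Level 4: 64
Level 5: 8
Level 6: 1

The root is level 0 and the size-1 base case is level 6 (the tree spans levels 0 through 6, i.e. 7 levels counting the root), so the depth is the number of divisions: log_8(262144) = 6

The recursion tree depth is log_8(262144) = 6. At each level, the problem size is divided by 8, so it takes 6 divisions to reduce to a base case of size 1. The algorithm makes 3 recursive calls at each level.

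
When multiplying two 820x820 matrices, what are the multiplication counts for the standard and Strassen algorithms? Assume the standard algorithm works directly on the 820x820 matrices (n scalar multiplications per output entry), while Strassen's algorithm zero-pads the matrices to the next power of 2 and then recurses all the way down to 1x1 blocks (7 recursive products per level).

Matrix multiplication for 820x820 matrices:

Strassen's algorithm requires power-of-2 dimensions. Pad 820x820 to 1024x1024 (next power of 2).

Standard algorithm: 820^3 = 551368000 multiplications
Strassen's algorithm: 7^(log2(1024)) = 7^10 = 282475249 multiplications
Savings: 551368000 - 282475249 = 268892751 multiplications

Standard: 551368000 multiplications (820^3). Strassen: 282475249 multiplications (7^10, after padding to 1024x1024). Strassen reduces 8 recursive multiplications to 7 at each level.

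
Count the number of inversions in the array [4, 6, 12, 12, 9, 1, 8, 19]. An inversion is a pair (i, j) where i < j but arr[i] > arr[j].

Finding inversions in [4, 6, 12, 12, 9, 1, 8, 19]:

(0, 5): arr[0]=4 > arr[5]=1
(1, 5): arr[1]=6 > arr[5]=1
(2, 4): arr[2]=12 > arr[4]=9
(2, 5): arr[2]=12 > arr[5]=1
(2, 6): arr[2]=12 > arr[6]=8
(3, 4): arr[3]=12 > arr[4]=9
(3, 5): arr[3]=12 > arr[5]=1
(3, 6): arr[3]=12 > arr[6]=8
(4, 5): arr[4]=9 > arr[5]=1
(4, 6): arr[4]=9 > arr[6]=8

Total inversions: 10

The array has 10 inversion(s): (0,5), (1,5), (2,4), (2,5), (2,6), (3,4), (3,5), (3,6), (4,5), (4,6). Each pair (i,j) satisfies i < j and arr[i] > arr[j].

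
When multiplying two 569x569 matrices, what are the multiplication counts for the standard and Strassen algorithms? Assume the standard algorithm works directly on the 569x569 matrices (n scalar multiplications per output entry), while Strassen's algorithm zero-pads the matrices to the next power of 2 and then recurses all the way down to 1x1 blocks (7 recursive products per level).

Matrix multiplication for 569x569 matrices:

Strassen's algorithm requires power-of-2 dimensions. Pad 569x569 to 1024x1024 (next power of 2).

Standard algorithm: 569^3 = 184220009 multiplications
Strassen's algorithm: 7^(log2(1024)) = 7^10 = 282475249 multiplications
Difference: 184220009 - 282475249 = -98255240 (Strassen uses MORE here due to padding overhead — for small or just-over-power-of-2 n, padding can outweigh the per-level savings)

Standard: 184220009 multiplications (569^3). Strassen: 282475249 multiplications (7^10, after padding to 1024x1024). Strassen reduces 8 recursive multiplications to 7 at each level.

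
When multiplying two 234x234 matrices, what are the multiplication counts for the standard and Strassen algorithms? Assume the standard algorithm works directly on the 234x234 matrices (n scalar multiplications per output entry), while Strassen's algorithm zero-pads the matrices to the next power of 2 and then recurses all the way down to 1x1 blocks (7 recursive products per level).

Matrix multiplication for 234x234 matrices:

Strassen's algorithm requires power-of-2 dimensions. Pad 234x234 to 256x256 (next power of 2).

Standard algorithm: 234^3 = 12812904 multiplications
Strassen's algorithm: 7^(log2(256)) = 7^8 = 5764801 multiplications
Savings: 12812904 - 5764801 = 7048103 multiplications

Standard: 12812904 multiplications (234^3). Strassen: 5764801 multiplications (7^8, after padding to 256x256). Strassen reduces 8 recursive multiplications to 7 at each level.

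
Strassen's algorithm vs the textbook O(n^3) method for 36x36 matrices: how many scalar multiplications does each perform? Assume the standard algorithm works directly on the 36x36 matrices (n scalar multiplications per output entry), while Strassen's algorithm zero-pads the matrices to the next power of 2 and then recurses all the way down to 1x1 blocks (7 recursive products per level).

Matrix multiplication for 36x36 matrices:

Strassen's algorithm requires power-of-2 dimensions. Pad 36x36 to 64x64 (next power of 2).

Standard algorithm: 36^3 = 46656 multiplications
Strassen's algorithm: 7^(log2(64)) = 7^6 = 117649 multiplications
Difference: 46656 - 117649 = -70993 (Strassen uses MORE here due to padding overhead — for small or just-over-power-of-2 n, padding can outweigh the per-level savings)

Standard: 46656 multiplications (36^3). Strassen: 117649 multiplications (7^6, after padding to 64x64). Strassen reduces 8 recursive multiplications to 7 at each level.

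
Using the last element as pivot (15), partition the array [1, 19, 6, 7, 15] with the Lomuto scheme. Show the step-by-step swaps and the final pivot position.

Lomuto partition with pivot = 15:

Initial array: [1, 19, 6, 7, 15]

arr[0]=1 <= 15: swap with position 0, array becomes [1, 19, 6, 7, 15]
arr[1]=19 > 15: no swap
arr[2]=6 <= 15: swap with position 1, array becomes [1, 6, 19, 7, 15]
arr[3]=7 <= 15: swap with position 2, array becomes [1, 6, 7, 19, 15]

Place pivot at position 3: [1, 6, 7, 15, 19]
Pivot position: 3

After partitioning with pivot 15, the array becomes [1, 6, 7, 15, 19]. The pivot is placed at index 3. All elements to the left of the pivot are <= 15, and all elements to the right are > 15.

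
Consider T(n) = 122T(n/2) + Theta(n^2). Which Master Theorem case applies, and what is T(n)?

Master Theorem for T(n) = 122T(n/2) + O(n^2):

a = 122, b = 2, c = 2
log_b(a) = log_2(122) = 6.9307

Case 1: c = 2 < log_2(122) = 6.9307
T(n) = O(n^(log_2 122))

For T(n) = 122T(n/2) + O(n^2): log_2(122) = 6.9307. This is Case 1 of the Master Theorem (c < log_b(a), work dominated by leaves), giving O(n^(log_2 122)).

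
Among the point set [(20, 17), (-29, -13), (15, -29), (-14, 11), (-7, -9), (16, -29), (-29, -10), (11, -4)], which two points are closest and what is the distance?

Computing all pairwise distances among 8 points:

d((20, 17), (-29, -13)) = 57.4543
d((20, 17), (15, -29)) = 46.2709
d((20, 17), (-14, 11)) = 34.5254
d((20, 17), (-7, -9)) = 37.4833
d((20, 17), (16, -29)) = 46.1736
d((20, 17), (-29, -10)) = 55.9464
d((20, 17), (11, -4)) = 22.8473
d((-29, -13), (15, -29)) = 46.8188
d((-29, -13), (-14, 11)) = 28.3019
d((-29, -13), (-7, -9)) = 22.3607
d((-29, -13), (16, -29)) = 47.7598
d((-29, -13), (-29, -10)) = 3.0
d((-29, -13), (11, -4)) = 41.0
d((15, -29), (-14, 11)) = 49.4065
d((15, -29), (-7, -9)) = 29.7321
d((15, -29), (16, -29)) = 1.0 <-- minimum
d((15, -29), (-29, -10)) = 47.927
d((15, -29), (11, -4)) = 25.318
d((-14, 11), (-7, -9)) = 21.1896
d((-14, 11), (16, -29)) = 50.0
d((-14, 11), (-29, -10)) = 25.807
d((-14, 11), (11, -4)) = 29.1548
d((-7, -9), (16, -29)) = 30.4795
d((-7, -9), (-29, -10)) = 22.0227
d((-7, -9), (11, -4)) = 18.6815
d((16, -29), (-29, -10)) = 48.8467
d((16, -29), (11, -4)) = 25.4951
d((-29, -10), (11, -4)) = 40.4475

Closest pair: (15, -29) and (16, -29) with distance 1.0

The closest pair is (15, -29) and (16, -29) with Euclidean distance 1.0. For 8 points, brute-force pairwise comparison is shown above. For large n, the divide-and-conquer algorithm (sort by x, recurse on halves, check the dividing strip) achieves O(n log n).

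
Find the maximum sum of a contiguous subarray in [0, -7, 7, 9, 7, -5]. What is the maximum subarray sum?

Using Kadane's algorithm on [0, -7, 7, 9, 7, -5]:

Scanning through the array:
Position 1 (value -7): max_ending_here = -7, max_so_far = 0
Position 2 (value 7): max_ending_here = 7, max_so_far = 7
Position 3 (value 9): max_ending_here = 16, max_so_far = 16
Position 4 (value 7): max_ending_here = 23, max_so_far = 23
Position 5 (value -5): max_ending_here = 18, max_so_far = 23

Maximum subarray: [7, 9, 7]
Maximum sum: 23

The maximum subarray is [7, 9, 7] with sum 23. This subarray runs from index 2 to index 4.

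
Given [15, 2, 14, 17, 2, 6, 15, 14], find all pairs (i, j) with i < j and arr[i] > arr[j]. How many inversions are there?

Finding inversions in [15, 2, 14, 17, 2, 6, 15, 14]:

(0, 1): arr[0]=15 > arr[1]=2
(0, 2): arr[0]=15 > arr[2]=14
(0, 4): arr[0]=15 > arr[4]=2
(0, 5): arr[0]=15 > arr[5]=6
(0, 7): arr[0]=15 > arr[7]=14
(2, 4): arr[2]=14 > arr[4]=2
(2, 5): arr[2]=14 > arr[5]=6
(3, 4): arr[3]=17 > arr[4]=2
(3, 5): arr[3]=17 > arr[5]=6
(3, 6): arr[3]=17 > arr[6]=15
(3, 7): arr[3]=17 > arr[7]=14
(6, 7): arr[6]=15 > arr[7]=14

Total inversions: 12

The array has 12 inversion(s): (0,1), (0,2), (0,4), (0,5), (0,7), (2,4), (2,5), (3,4), (3,5), (3,6), (3,7), (6,7). Each pair (i,j) satisfies i < j and arr[i] > arr[j].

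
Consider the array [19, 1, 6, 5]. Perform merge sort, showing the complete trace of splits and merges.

Merge sort trace:

Split: [19, 1, 6, 5] -> [19, 1] and [6, 5]
  Split: [19, 1] -> [19] and [1]
  Merge: [19] + [1] -> [1, 19]
  Split: [6, 5] -> [6] and [5]
  Merge: [6] + [5] -> [5, 6]
Merge: [1, 19] + [5, 6] -> [1, 5, 6, 19]

Final sorted array: [1, 5, 6, 19]

The merge sort proceeds by recursively splitting the array and merging sorted halves.
After all merges, the sorted array is [1, 5, 6, 19].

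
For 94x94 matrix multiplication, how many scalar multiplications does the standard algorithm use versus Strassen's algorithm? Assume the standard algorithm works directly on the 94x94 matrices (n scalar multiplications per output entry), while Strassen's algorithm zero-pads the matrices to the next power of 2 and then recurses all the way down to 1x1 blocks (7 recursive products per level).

Matrix multiplication for 94x94 matrices:

Strassen's algorithm requires power-of-2 dimensions. Pad 94x94 to 128x128 (next power of 2).

Standard algorithm: 94^3 = 830584 multiplications
Strassen's algorithm: 7^(log2(128)) = 7^7 = 823543 multiplications
Savings: 830584 - 823543 = 7041 multiplications

Standard: 830584 multiplications (94^3). Strassen: 823543 multiplications (7^7, after padding to 128x128). Strassen reduces 8 recursive multiplications to 7 at each level.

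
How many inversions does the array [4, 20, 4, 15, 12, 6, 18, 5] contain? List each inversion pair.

Finding inversions in [4, 20, 4, 15, 12, 6, 18, 5]:

(1, 2): arr[1]=20 > arr[2]=4
(1, 3): arr[1]=20 > arr[3]=15
(1, 4): arr[1]=20 > arr[4]=12
(1, 5): arr[1]=20 > arr[5]=6
(1, 6): arr[1]=20 > arr[6]=18
(1, 7): arr[1]=20 > arr[7]=5
(3, 4): arr[3]=15 > arr[4]=12
(3, 5): arr[3]=15 > arr[5]=6
(3, 7): arr[3]=15 > arr[7]=5
(4, 5): arr[4]=12 > arr[5]=6
(4, 7): arr[4]=12 > arr[7]=5
(5, 7): arr[5]=6 > arr[7]=5
(6, 7): arr[6]=18 > arr[7]=5

Total inversions: 13

The array has 13 inversion(s): (1,2), (1,3), (1,4), (1,5), (1,6), (1,7), (3,4), (3,5), (3,7), (4,5), (4,7), (5,7), (6,7). Each pair (i,j) satisfies i < j and arr[i] > arr[j].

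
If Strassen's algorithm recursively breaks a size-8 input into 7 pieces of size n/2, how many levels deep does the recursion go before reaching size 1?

For divide and conquer with division factor 2:

Problem sizes at each level:
Level 0: 8
Level 1: 4
Level 2: 2
Level 3: 1

The root is level 0 and the size-1 base case is level 3 (the tree spans levels 0 through 3, i.e. 4 levels counting the root), so the depth is the number of divisions: log_2(8) = 3

The recursion tree depth is log_2(8) = 3. At each level, the problem size is divided by 2, so it takes 3 divisions to reduce to a base case of size 1. The algorithm makes 7 recursive calls at each level.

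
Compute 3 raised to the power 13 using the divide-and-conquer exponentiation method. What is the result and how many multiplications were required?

Computing 3^13 by squaring (build up from 3^1; each line after the first costs one multiplication):

3^1 = 3
3^2 = (3^1)^2 = 3^2 = 9
3^3 = 3 * 3^2 = 3 * 9 = 27
3^6 = (3^3)^2 = 27^2 = 729
3^12 = (3^6)^2 = 729^2 = 531441
3^13 = 3 * 3^12 = 3 * 531441 = 1594323

Result: 1594323
Multiplications needed: 5 (5 lines after 3^1)

3^13 = 1594323. Using exponentiation by squaring, this requires 5 multiplications. The key idea: if the exponent is even, square the half-power; if odd, multiply by the base once.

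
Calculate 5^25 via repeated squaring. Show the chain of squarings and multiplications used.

Computing 5^25 by squaring (build up from 5^1; each line after the first costs one multiplication):

5^1 = 5
5^2 = (5^1)^2 = 5^2 = 25
5^3 = 5 * 5^2 = 5 * 25 = 125
5^6 = (5^3)^2 = 125^2 = 15625
5^12 = (5^6)^2 = 15625^2 = 244140625
5^24 = (5^12)^2 = 244140625^2 = 59604644775390625
5^25 = 5 * 5^24 = 5 * 59604644775390625 = 298023223876953125

Result: 298023223876953125
Multiplications needed: 6 (6 lines after 5^1)

5^25 = 298023223876953125. Using exponentiation by squaring, this requires 6 multiplications. The key idea: if the exponent is even, square the half-power; if odd, multiply by the base once.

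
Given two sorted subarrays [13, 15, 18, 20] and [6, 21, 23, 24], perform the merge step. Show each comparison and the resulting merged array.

Merging process:

Compare 13 vs 6: take 6 from right. Merged: [6]
Compare 13 vs 21: take 13 from left. Merged: [6, 13]
Compare 15 vs 21: take 15 from left. Merged: [6, 13, 15]
Compare 18 vs 21: take 18 from left. Merged: [6, 13, 15, 18]
Compare 20 vs 21: take 20 from left. Merged: [6, 13, 15, 18, 20]
Append remaining from right: [21, 23, 24]. Merged: [6, 13, 15, 18, 20, 21, 23, 24]

Final merged array: [6, 13, 15, 18, 20, 21, 23, 24]
Total comparisons: 5

The merged array is [6, 13, 15, 18, 20, 21, 23, 24], requiring 5 comparisons. The merge step runs in O(n) time where n is the total number of elements.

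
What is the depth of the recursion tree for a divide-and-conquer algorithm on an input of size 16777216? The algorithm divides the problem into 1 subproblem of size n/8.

For divide and conquer with division factor 8:

Problem sizes at each level:
Level 0: 16777216
Level 1: 2097152
Level 2: 262144
Level 3: 32768
Level 4: 4096
Level 5: 512
Level 6: 64
Level 7: 8
Level 8: 1

The root is level 0 and the size-1 base case is level 8 (the tree spans levels 0 through 8, i.e. 9 levels counting the root), so the depth is the number of divisions: log_8(16777216) = 8

The recursion tree depth is log_8(16777216) = 8. At each level, the problem size is divided by 8, so it takes 8 divisions to reduce to a base case of size 1. The algorithm makes 1 recursive call at each level.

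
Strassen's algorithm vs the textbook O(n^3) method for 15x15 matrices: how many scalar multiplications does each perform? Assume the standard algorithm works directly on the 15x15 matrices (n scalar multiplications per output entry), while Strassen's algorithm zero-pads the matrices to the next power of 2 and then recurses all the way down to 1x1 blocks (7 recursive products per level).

Matrix multiplication for 15x15 matrices:

Strassen's algorithm requires power-of-2 dimensions. Pad 15x15 to 16x16 (next power of 2).

Standard algorithm: 15^3 = 3375 multiplications
Strassen's algorithm: 7^(log2(16)) = 7^4 = 2401 multiplications
Savings: 3375 - 2401 = 974 multiplications

Standard: 3375 multiplications (15^3). Strassen: 2401 multiplications (7^4, after padding to 16x16). Strassen reduces 8 recursive multiplications to 7 at each level.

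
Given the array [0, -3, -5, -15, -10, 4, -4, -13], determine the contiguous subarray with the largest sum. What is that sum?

Using Kadane's algorithm on [0, -3, -5, -15, -10, 4, -4, -13]:

Scanning through the array:
Position 1 (value -3): max_ending_here = -3, max_so_far = 0
Position 2 (value -5): max_ending_here = -5, max_so_far = 0
Position 3 (value -15): max_ending_here = -15, max_so_far = 0
Position 4 (value -10): max_ending_here = -10, max_so_far = 0
Position 5 (value 4): max_ending_here = 4, max_so_far = 4
Position 6 (value -4): max_ending_here = 0, max_so_far = 4
Position 7 (value -13): max_ending_here = -13, max_so_far = 4

Maximum subarray: [4]
Maximum sum: 4

The maximum subarray is [4] with sum 4. This subarray runs from index 5 to index 5.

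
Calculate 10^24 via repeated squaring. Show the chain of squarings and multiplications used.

Computing 10^24 by squaring (build up from 10^1; each line after the first costs one multiplication):

10^1 = 10
10^2 = (10^1)^2 = 10^2 = 100
10^3 = 10 * 10^2 = 10 * 100 = 1000
10^6 = (10^3)^2 = 1000^2 = 1000000
10^12 = (10^6)^2 = 1000000^2 = 1000000000000
10^24 = (10^12)^2 = 1000000000000^2 = 1000000000000000000000000

Result: 1000000000000000000000000
Multiplications needed: 5 (5 lines after 10^1)

10^24 = 1000000000000000000000000. Using exponentiation by squaring, this requires 5 multiplications. The key idea: if the exponent is even, square the half-power; if odd, multiply by the base once.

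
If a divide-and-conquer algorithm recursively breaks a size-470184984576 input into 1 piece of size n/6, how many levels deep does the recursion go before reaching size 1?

For divide and conquer with division factor 6:

Problem sizes at each level:
Level 0: 470184984576
Level 1: 78364164096
Level 2: 13060694016
Level 3: 2176782336
Level 4: 362797056
Level 5: 60466176
Level 6: 10077696
Level 7: 1679616
Level 8: 279936
Level 9: 46656
Level 10: 7776
Level 11: 1296
Level 12: 216
Level 13: 36
Level 14: 6
Level 15: 1

The root is level 0 and the size-1 base case is level 15 (the tree spans levels 0 through 15, i.e. 16 levels counting the root), so the depth is the number of divisions: log_6(470184984576) = 15

The recursion tree depth is log_6(470184984576) = 15. At each level, the problem size is divided by 6, so it takes 15 divisions to reduce to a base case of size 1. The algorithm makes 1 recursive call at each level.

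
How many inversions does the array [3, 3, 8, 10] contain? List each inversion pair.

Finding inversions in [3, 3, 8, 10]:


Total inversions: 0

The array has 0 inversions. It is already sorted.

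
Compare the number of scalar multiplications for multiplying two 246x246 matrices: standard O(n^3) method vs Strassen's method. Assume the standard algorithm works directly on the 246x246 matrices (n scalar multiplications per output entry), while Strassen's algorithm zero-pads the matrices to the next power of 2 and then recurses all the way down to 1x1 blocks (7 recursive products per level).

Matrix multiplication for 246x246 matrices:

Strassen's algorithm requires power-of-2 dimensions. Pad 246x246 to 256x256 (next power of 2).

Standard algorithm: 246^3 = 14886936 multiplications
Strassen's algorithm: 7^(log2(256)) = 7^8 = 5764801 multiplications
Savings: 14886936 - 5764801 = 9122135 multiplications

Standard: 14886936 multiplications (246^3). Strassen: 5764801 multiplications (7^8, after padding to 256x256). Strassen reduces 8 recursive multiplications to 7 at each level.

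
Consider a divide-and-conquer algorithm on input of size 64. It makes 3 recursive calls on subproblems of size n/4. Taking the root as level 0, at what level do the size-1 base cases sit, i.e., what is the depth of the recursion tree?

For divide and conquer with division factor 4:

Problem sizes at each level:
Level 0: 64
Level 1: 16
Level 2: 4
Level 3: 1

The root is level 0 and the size-1 base case is level 3 (the tree spans levels 0 through 3, i.e. 4 levels counting the root), so the depth is the number of divisions: log_4(64) = 3

The recursion tree depth is log_4(64) = 3. At each level, the problem size is divided by 4, so it takes 3 divisions to reduce to a base case of size 1. The algorithm makes 3 recursive calls at each level.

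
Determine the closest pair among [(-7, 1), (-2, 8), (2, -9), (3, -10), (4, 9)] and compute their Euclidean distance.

Computing all pairwise distances among 5 points:

d((-7, 1), (-2, 8)) = 8.6023
d((-7, 1), (2, -9)) = 13.4536
d((-7, 1), (3, -10)) = 14.8661
d((-7, 1), (4, 9)) = 13.6015
d((-2, 8), (2, -9)) = 17.4642
d((-2, 8), (3, -10)) = 18.6815
d((-2, 8), (4, 9)) = 6.0828
d((2, -9), (3, -10)) = 1.4142 <-- minimum
d((2, -9), (4, 9)) = 18.1108
d((3, -10), (4, 9)) = 19.0263

Closest pair: (2, -9) and (3, -10) with distance 1.4142

The closest pair is (2, -9) and (3, -10) with Euclidean distance 1.4142. For 5 points, brute-force pairwise comparison is shown above. For large n, the divide-and-conquer algorithm (sort by x, recurse on halves, check the dividing strip) achieves O(n log n).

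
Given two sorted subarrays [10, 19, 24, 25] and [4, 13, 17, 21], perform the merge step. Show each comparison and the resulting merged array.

Merging process:

Compare 10 vs 4: take 4 from right. Merged: [4]
Compare 10 vs 13: take 10 from left. Merged: [4, 10]
Compare 19 vs 13: take 13 from right. Merged: [4, 10, 13]
Compare 19 vs 17: take 17 from right. Merged: [4, 10, 13, 17]
Compare 19 vs 21: take 19 from left. Merged: [4, 10, 13, 17, 19]
Compare 24 vs 21: take 21 from right. Merged: [4, 10, 13, 17, 19, 21]
Append remaining from left: [24, 25]. Merged: [4, 10, 13, 17, 19, 21, 24, 25]

Final merged array: [4, 10, 13, 17, 19, 21, 24, 25]
Total comparisons: 6

The merged array is [4, 10, 13, 17, 19, 21, 24, 25], requiring 6 comparisons. The merge step runs in O(n) time where n is the total number of elements.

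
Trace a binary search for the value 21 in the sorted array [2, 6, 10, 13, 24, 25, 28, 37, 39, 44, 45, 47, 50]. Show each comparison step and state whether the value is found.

Binary search for 21 in [2, 6, 10, 13, 24, 25, 28, 37, 39, 44, 45, 47, 50]:

lo=0, hi=12, mid=6, arr[mid]=28 -> 28 > 21, search left half
lo=0, hi=5, mid=2, arr[mid]=10 -> 10 < 21, search right half
lo=3, hi=5, mid=4, arr[mid]=24 -> 24 > 21, search left half
lo=3, hi=3, mid=3, arr[mid]=13 -> 13 < 21, search right half
lo=4 > hi=3, target 21 not found

Binary search determines that 21 is not in the array after 4 comparisons. The search space was exhausted without finding the target.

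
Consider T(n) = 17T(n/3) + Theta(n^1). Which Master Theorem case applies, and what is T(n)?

Master Theorem for T(n) = 17T(n/3) + O(n^1):

a = 17, b = 3, c = 1
log_b(a) = log_3(17) = 2.5789

Case 1: c = 1 < log_3(17) = 2.5789
T(n) = O(n^(log_3 17))

For T(n) = 17T(n/3) + O(n^1): log_3(17) = 2.5789. This is Case 1 of the Master Theorem (c < log_b(a), work dominated by leaves), giving O(n^(log_3 17)).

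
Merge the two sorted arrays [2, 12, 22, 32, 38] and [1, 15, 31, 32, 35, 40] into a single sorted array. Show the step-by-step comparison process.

Merging process:

Compare 2 vs 1: take 1 from right. Merged: [1]
Compare 2 vs 15: take 2 from left. Merged: [1, 2]
Compare 12 vs 15: take 12 from left. Merged: [1, 2, 12]
Compare 22 vs 15: take 15 from right. Merged: [1, 2, 12, 15]
Compare 22 vs 31: take 22 from left. Merged: [1, 2, 12, 15, 22]
Compare 32 vs 31: take 31 from right. Merged: [1, 2, 12, 15, 22, 31]
Compare 32 vs 32: take 32 from left. Merged: [1, 2, 12, 15, 22, 31, 32]
Compare 38 vs 32: take 32 from right. Merged: [1, 2, 12, 15, 22, 31, 32, 32]
Compare 38 vs 35: take 35 from right. Merged: [1, 2, 12, 15, 22, 31, 32, 32, 35]
Compare 38 vs 40: take 38 from left. Merged: [1, 2, 12, 15, 22, 31, 32, 32, 35, 38]
Append remaining from right: [40]. Merged: [1, 2, 12, 15, 22, 31, 32, 32, 35, 38, 40]

Final merged array: [1, 2, 12, 15, 22, 31, 32, 32, 35, 38, 40]
Total comparisons: 10

The merged array is [1, 2, 12, 15, 22, 31, 32, 32, 35, 38, 40], requiring 10 comparisons. The merge step runs in O(n) time where n is the total number of elements.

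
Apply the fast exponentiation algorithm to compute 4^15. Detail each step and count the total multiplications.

Computing 4^15 by squaring (build up from 4^1; each line after the first costs one multiplication):

4^1 = 4
4^2 = (4^1)^2 = 4^2 = 16
4^3 = 4 * 4^2 = 4 * 16 = 64
4^6 = (4^3)^2 = 64^2 = 4096
4^7 = 4 * 4^6 = 4 * 4096 = 16384
4^14 = (4^7)^2 = 16384^2 = 268435456
4^15 = 4 * 4^14 = 4 * 268435456 = 1073741824

Result: 1073741824
Multiplications needed: 6 (6 lines after 4^1)

4^15 = 1073741824. Using exponentiation by squaring, this requires 6 multiplications. The key idea: if the exponent is even, square the half-power; if odd, multiply by the base once.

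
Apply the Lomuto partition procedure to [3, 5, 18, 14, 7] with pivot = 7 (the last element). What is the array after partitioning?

Lomuto partition with pivot = 7:

Initial array: [3, 5, 18, 14, 7]

arr[0]=3 <= 7: swap with position 0, array becomes [3, 5, 18, 14, 7]
arr[1]=5 <= 7: swap with position 1, array becomes [3, 5, 18, 14, 7]
arr[2]=18 > 7: no swap
arr[3]=14 > 7: no swap

Place pivot at position 2: [3, 5, 7, 14, 18]
Pivot position: 2

After partitioning with pivot 7, the array becomes [3, 5, 7, 14, 18]. The pivot is placed at index 2. All elements to the left of the pivot are <= 7, and all elements to the right are > 7.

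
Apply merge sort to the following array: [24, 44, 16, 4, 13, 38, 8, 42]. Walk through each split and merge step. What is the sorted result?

Merge sort trace:

Split: [24, 44, 16, 4, 13, 38, 8, 42] -> [24, 44, 16, 4] and [13, 38, 8, 42]
  Split: [24, 44, 16, 4] -> [24, 44] and [16, 4]
    Split: [24, 44] -> [24] and [44]
    Merge: [24] + [44] -> [24, 44]
    Split: [16, 4] -> [16] and [4]
    Merge: [16] + [4] -> [4, 16]
  Merge: [24, 44] + [4, 16] -> [4, 16, 24, 44]
  Split: [13, 38, 8, 42] -> [13, 38] and [8, 42]
    Split: [13, 38] -> [13] and [38]
    Merge: [13] + [38] -> [13, 38]
    Split: [8, 42] -> [8] and [42]
    Merge: [8] + [42] -> [8, 42]
  Merge: [13, 38] + [8, 42] -> [8, 13, 38, 42]
Merge: [4, 16, 24, 44] + [8, 13, 38, 42] -> [4, 8, 13, 16, 24, 38, 42, 44]

Final sorted array: [4, 8, 13, 16, 24, 38, 42, 44]

The merge sort proceeds by recursively splitting the array and merging sorted halves.
After all merges, the sorted array is [4, 8, 13, 16, 24, 38, 42, 44].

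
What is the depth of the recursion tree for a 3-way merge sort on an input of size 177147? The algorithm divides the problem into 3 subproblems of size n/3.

For divide and conquer with division factor 3:

Problem sizes at each level:
Level 0: 177147
Level 1: 59049
Level 2: 19683
Level 3: 6561
Level 4: 2187
Level 5: 729
Level 6: 243
Level 7: 81
Level 8: 27
Level 9: 9
Level 10: 3
Level 11: 1

The root is level 0 and the size-1 base case is level 11 (the tree spans levels 0 through 11, i.e. 12 levels counting the root), so the depth is the number of divisions: log_3(177147) = 11

The recursion tree depth is log_3(177147) = 11. At each level, the problem size is divided by 3, so it takes 11 divisions to reduce to a base case of size 1. The algorithm makes 3 recursive calls at each level.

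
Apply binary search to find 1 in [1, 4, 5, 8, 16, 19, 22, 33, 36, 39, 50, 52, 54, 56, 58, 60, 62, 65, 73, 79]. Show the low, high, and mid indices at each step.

Binary search for 1 in [1, 4, 5, 8, 16, 19, 22, 33, 36, 39, 50, 52, 54, 56, 58, 60, 62, 65, 73, 79]:

lo=0, hi=19, mid=9, arr[mid]=39 -> 39 > 1, search left half
lo=0, hi=8, mid=4, arr[mid]=16 -> 16 > 1, search left half
lo=0, hi=3, mid=1, arr[mid]=4 -> 4 > 1, search left half
lo=0, hi=0, mid=0, arr[mid]=1 -> Found target at index 0!

Binary search finds 1 at index 0 after 4 comparisons. The search repeatedly halves the search space by comparing with the middle element.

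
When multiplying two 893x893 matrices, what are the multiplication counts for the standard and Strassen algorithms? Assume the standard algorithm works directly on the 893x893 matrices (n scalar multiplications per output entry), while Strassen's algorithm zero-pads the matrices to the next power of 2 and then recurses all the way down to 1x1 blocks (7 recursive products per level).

Matrix multiplication for 893x893 matrices:

Strassen's algorithm requires power-of-2 dimensions. Pad 893x893 to 1024x1024 (next power of 2).

Standard algorithm: 893^3 = 712121957 multiplications
Strassen's algorithm: 7^(log2(1024)) = 7^10 = 282475249 multiplications
Savings: 712121957 - 282475249 = 429646708 multiplications

Standard: 712121957 multiplications (893^3). Strassen: 282475249 multiplications (7^10, after padding to 1024x1024). Strassen reduces 8 recursive multiplications to 7 at each level.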